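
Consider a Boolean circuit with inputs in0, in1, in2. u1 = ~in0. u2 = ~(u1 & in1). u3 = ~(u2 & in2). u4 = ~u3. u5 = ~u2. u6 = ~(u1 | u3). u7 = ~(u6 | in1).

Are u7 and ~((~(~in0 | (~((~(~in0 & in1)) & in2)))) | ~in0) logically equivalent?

u1 = ~in0
u2 = ~(u1 & in1) = ~(~in0 & in1)
u3 = ~(u2 & in2) = ~((~(~in0 & in1)) & in2)
u6 = ~(u1 | u3) = ~(~in0 | (~((~(~in0 & in1)) & in2)))
u7 = ~(u6 | in1) = ~((~(~in0 | (~((~(~in0 & in1)) & in2)))) | in1)
At in0=0, in1=0, in2=0: circuit gives 1, formula gives 0.

No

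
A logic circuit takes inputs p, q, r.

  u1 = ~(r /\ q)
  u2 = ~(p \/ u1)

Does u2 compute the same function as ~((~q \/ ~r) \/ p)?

u1 = ~(r /\ q)
u2 = ~(p \/ u1) = ~(p \/ (~(r /\ q)))
At p=0, q=0, r=0: circuit gives 0, formula gives 0.
At p=0, q=1, r=1: circuit gives 1, formula gives 1.
Agrees on all 8 inputs.

Yes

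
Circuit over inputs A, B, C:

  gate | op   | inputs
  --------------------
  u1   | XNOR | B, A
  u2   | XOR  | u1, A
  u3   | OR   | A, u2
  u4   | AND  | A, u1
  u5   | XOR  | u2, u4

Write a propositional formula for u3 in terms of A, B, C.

A OR ((B XNOR A) XOR A)

u1 = B XNOR A
u2 = u1 XOR A = (B XNOR A) XOR A
u3 = A OR u2 = A OR ((B XNOR A) XOR A)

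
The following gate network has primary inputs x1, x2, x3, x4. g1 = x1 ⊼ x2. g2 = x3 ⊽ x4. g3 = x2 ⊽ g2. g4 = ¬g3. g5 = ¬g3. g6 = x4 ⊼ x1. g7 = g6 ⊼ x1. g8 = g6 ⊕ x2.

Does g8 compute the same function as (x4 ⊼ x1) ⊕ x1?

g6 = x4 ⊼ x1
g8 = g6 ⊕ x2 = (x4 ⊼ x1) ⊕ x2
At x1=0, x2=1, x3=0, x4=0: circuit gives 0, formula gives 1.

No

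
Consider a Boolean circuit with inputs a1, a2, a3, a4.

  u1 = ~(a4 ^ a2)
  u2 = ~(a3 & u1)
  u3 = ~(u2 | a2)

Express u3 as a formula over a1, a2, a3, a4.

~((~(a3 & (~(a4 ^ a2)))) | a2)

u1 = ~(a4 ^ a2)
u2 = ~(a3 & u1) = ~(a3 & (~(a4 ^ a2)))
u3 = ~(u2 | a2) = ~((~(a3 & (~(a4 ^ a2)))) | a2)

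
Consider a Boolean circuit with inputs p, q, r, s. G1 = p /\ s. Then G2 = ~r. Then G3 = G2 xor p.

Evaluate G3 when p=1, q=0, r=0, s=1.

0

G2 = ~0 = 1
G3 = 1 xor 1 = 0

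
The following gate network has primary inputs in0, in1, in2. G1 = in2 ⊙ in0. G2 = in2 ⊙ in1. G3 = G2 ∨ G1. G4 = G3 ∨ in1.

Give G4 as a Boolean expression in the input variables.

((in2 ⊙ in1) ∨ (in2 ⊙ in0)) ∨ in1

G1 = in2 ⊙ in0
G2 = in2 ⊙ in1
G3 = G2 ∨ G1 = (in2 ⊙ in1) ∨ (in2 ⊙ in0)
G4 = G3 ∨ in1 = ((in2 ⊙ in1) ∨ (in2 ⊙ in0)) ∨ in1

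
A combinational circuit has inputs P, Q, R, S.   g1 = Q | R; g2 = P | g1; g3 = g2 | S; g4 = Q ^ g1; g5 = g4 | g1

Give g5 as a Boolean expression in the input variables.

g1 = Q | R
g4 = Q ^ g1 = Q ^ (Q | R)
g5 = g4 | g1 = (Q ^ (Q | R)) | (Q | R)

(Q ^ (Q | R)) | (Q | R)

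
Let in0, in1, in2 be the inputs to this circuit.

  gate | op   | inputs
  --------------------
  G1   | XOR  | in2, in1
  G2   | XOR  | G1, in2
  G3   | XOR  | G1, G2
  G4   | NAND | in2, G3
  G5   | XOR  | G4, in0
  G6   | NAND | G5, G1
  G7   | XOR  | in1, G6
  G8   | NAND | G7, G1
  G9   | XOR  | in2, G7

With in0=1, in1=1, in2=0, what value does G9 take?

0

G1 = 0 XOR 1 = 1
G2 = 1 XOR 0 = 1
G3 = 1 XOR 1 = 0
G4 = 0 NAND 0 = 1
G5 = 1 XOR 1 = 0
G6 = 0 NAND 1 = 1
G7 = 1 XOR 1 = 0
G9 = 0 XOR 0 = 0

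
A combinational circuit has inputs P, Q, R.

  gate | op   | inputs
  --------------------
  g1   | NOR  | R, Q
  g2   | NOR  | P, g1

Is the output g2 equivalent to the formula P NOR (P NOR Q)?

g1 = R NOR Q
g2 = P NOR g1 = P NOR (R NOR Q)
At P=0, Q=0, R=1: circuit gives 1, formula gives 0.

No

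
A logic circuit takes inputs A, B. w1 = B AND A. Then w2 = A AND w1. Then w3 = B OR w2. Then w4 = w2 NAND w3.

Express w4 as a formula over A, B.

(A AND (B AND A)) NAND (B OR (A AND (B AND A)))

w1 = B AND A
w2 = A AND w1 = A AND (B AND A)
w3 = B OR w2 = B OR (A AND (B AND A))
w4 = w2 NAND w3 = (A AND (B AND A)) NAND (B OR (A AND (B AND A)))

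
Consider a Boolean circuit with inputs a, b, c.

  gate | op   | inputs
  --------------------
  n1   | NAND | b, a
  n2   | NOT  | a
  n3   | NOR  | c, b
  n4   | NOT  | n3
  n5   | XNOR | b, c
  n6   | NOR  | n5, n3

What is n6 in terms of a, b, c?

n3 = c NOR b
n5 = b XNOR c
n6 = n5 NOR n3 = (b XNOR c) NOR (c NOR b)

(b XNOR c) NOR (c NOR b)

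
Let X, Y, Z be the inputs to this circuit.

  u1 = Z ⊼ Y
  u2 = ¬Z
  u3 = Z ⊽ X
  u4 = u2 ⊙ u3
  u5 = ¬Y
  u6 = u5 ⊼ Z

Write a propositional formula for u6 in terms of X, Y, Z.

u5 = ¬Y
u6 = u5 ⊼ Z = ¬Y ⊼ Z

¬Y ⊼ Z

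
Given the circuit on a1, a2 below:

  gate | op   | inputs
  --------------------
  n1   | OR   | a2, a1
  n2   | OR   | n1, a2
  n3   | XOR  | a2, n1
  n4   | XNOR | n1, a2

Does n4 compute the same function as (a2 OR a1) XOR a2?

No

n1 = a2 OR a1
n4 = n1 XNOR a2 = (a2 OR a1) XNOR a2
At a1=0, a2=0: circuit gives 1, formula gives 0.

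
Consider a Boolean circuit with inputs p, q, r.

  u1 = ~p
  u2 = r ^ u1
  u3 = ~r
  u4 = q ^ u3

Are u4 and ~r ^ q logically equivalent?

u3 = ~r
u4 = q ^ u3 = q ^ ~r
At p=0, q=0, r=1: circuit gives 0, formula gives 0.
At p=0, q=0, r=0: circuit gives 1, formula gives 1.
Agrees on all 8 inputs.

Yes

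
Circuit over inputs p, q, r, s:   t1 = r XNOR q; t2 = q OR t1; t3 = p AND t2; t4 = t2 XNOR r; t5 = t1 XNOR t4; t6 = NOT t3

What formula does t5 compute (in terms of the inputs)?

t1 = r XNOR q
t2 = q OR t1 = q OR (r XNOR q)
t4 = t2 XNOR r = (q OR (r XNOR q)) XNOR r
t5 = t1 XNOR t4 = (r XNOR q) XNOR ((q OR (r XNOR q)) XNOR r)

(r XNOR q) XNOR ((q OR (r XNOR q)) XNOR r)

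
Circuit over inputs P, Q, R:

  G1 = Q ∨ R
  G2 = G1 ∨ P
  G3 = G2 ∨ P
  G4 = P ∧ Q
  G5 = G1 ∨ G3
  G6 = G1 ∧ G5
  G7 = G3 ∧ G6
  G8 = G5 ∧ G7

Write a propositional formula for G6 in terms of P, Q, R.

(Q ∨ R) ∧ ((Q ∨ R) ∨ (((Q ∨ R) ∨ P) ∨ P))

G1 = Q ∨ R
G2 = G1 ∨ P = (Q ∨ R) ∨ P
G3 = G2 ∨ P = ((Q ∨ R) ∨ P) ∨ P
G5 = G1 ∨ G3 = (Q ∨ R) ∨ (((Q ∨ R) ∨ P) ∨ P)
G6 = G1 ∧ G5 = (Q ∨ R) ∧ ((Q ∨ R) ∨ (((Q ∨ R) ∨ P) ∨ P))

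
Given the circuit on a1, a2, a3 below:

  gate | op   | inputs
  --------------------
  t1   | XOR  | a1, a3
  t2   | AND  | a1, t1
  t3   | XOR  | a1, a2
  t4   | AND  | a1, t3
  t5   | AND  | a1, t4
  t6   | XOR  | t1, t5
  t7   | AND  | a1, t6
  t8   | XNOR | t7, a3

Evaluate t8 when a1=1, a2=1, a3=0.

t1 = 1 XOR 0 = 1
t3 = 1 XOR 1 = 0
t4 = 1 AND 0 = 0
t5 = 1 AND 0 = 0
t6 = 1 XOR 0 = 1
t7 = 1 AND 1 = 1
t8 = 1 XNOR 0 = 0

0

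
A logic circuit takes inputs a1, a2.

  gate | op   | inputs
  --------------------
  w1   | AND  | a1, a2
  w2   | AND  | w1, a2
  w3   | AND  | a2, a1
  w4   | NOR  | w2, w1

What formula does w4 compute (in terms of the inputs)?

w1 = a1 AND a2
w2 = w1 AND a2 = (a1 AND a2) AND a2
w4 = w2 NOR w1 = ((a1 AND a2) AND a2) NOR (a1 AND a2)

((a1 AND a2) AND a2) NOR (a1 AND a2)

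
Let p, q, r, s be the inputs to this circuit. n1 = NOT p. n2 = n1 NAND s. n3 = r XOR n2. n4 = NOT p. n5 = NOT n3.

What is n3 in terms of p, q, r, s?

r XOR (NOT p NAND s)

n1 = NOT p
n2 = n1 NAND s = NOT p NAND s
n3 = r XOR n2 = r XOR (NOT p NAND s)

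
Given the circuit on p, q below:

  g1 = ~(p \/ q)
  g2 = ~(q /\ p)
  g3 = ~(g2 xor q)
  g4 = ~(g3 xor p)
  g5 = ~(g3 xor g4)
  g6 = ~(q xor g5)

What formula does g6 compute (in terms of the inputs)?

g2 = ~(q /\ p)
g3 = ~(g2 xor q) = ~((~(q /\ p)) xor q)
g4 = ~(g3 xor p) = ~((~((~(q /\ p)) xor q)) xor p)
g5 = ~(g3 xor g4) = ~((~((~(q /\ p)) xor q)) xor (~((~((~(q /\ p)) xor q)) xor p)))
g6 = ~(q xor g5) = ~(q xor (~((~((~(q /\ p)) xor q)) xor (~((~((~(q /\ p)) xor q)) xor p)))))

~(q xor (~((~((~(q /\ p)) xor q)) xor (~((~((~(q /\ p)) xor q)) xor p)))))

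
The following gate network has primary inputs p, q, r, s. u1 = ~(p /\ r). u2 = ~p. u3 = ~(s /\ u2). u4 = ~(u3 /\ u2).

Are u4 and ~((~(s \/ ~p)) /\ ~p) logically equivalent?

u2 = ~p
u3 = ~(s /\ u2) = ~(s /\ ~p)
u4 = ~(u3 /\ u2) = ~((~(s /\ ~p)) /\ ~p)
At p=0, q=0, r=0, s=0: circuit gives 0, formula gives 1.

No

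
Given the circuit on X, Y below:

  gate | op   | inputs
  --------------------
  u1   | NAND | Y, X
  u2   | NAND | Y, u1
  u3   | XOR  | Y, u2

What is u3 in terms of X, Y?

u1 = Y NAND X
u2 = Y NAND u1 = Y NAND (Y NAND X)
u3 = Y XOR u2 = Y XOR (Y NAND (Y NAND X))

Y XOR (Y NAND (Y NAND X))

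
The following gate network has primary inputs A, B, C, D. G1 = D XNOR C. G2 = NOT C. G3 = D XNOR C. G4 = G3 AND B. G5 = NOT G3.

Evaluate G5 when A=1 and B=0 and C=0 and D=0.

G3 = 0 XNOR 0 = 1
G5 = NOT 1 = 0

0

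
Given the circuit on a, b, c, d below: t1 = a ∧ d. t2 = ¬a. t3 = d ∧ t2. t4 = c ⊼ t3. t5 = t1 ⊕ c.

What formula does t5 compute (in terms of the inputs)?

(a ∧ d) ⊕ c

t1 = a ∧ d
t5 = t1 ⊕ c = (a ∧ d) ⊕ c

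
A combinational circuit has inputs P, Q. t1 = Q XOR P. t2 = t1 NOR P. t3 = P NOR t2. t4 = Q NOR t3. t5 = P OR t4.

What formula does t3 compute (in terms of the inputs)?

P NOR ((Q XOR P) NOR P)

t1 = Q XOR P
t2 = t1 NOR P = (Q XOR P) NOR P
t3 = P NOR t2 = P NOR ((Q XOR P) NOR P)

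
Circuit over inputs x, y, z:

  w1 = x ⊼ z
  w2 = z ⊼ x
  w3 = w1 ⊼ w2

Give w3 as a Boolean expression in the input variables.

w1 = x ⊼ z
w2 = z ⊼ x
w3 = w1 ⊼ w2 = (x ⊼ z) ⊼ (z ⊼ x)

(x ⊼ z) ⊼ (z ⊼ x)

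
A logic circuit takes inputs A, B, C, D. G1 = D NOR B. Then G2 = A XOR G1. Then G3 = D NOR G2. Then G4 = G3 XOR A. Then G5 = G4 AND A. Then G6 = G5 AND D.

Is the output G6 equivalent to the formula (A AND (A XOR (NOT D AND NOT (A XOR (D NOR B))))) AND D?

Yes

G1 = D NOR B
G2 = A XOR G1 = A XOR (D NOR B)
G3 = D NOR G2 = D NOR (A XOR (D NOR B))
G4 = G3 XOR A = (D NOR (A XOR (D NOR B))) XOR A
G5 = G4 AND A = ((D NOR (A XOR (D NOR B))) XOR A) AND A
G6 = G5 AND D = (((D NOR (A XOR (D NOR B))) XOR A) AND A) AND D
At A=0, B=0, C=0, D=0: circuit gives 0, formula gives 0.
At A=1, B=0, C=0, D=1: circuit gives 1, formula gives 1.
Agrees on all 16 inputs.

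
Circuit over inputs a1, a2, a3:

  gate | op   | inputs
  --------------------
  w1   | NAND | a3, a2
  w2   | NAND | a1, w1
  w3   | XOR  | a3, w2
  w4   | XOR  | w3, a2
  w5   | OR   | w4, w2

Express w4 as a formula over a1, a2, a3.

w1 = a3 NAND a2
w2 = a1 NAND w1 = a1 NAND (a3 NAND a2)
w3 = a3 XOR w2 = a3 XOR (a1 NAND (a3 NAND a2))
w4 = w3 XOR a2 = (a3 XOR (a1 NAND (a3 NAND a2))) XOR a2

(a3 XOR (a1 NAND (a3 NAND a2))) XOR a2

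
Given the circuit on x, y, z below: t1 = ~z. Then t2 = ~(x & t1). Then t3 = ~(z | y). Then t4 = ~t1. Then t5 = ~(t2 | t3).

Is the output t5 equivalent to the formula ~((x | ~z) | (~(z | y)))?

No

t1 = ~z
t2 = ~(x & t1) = ~(x & ~z)
t3 = ~(z | y)
t5 = ~(t2 | t3) = ~((~(x & ~z)) | (~(z | y)))
At x=0, y=0, z=1: circuit gives 0, formula gives 1.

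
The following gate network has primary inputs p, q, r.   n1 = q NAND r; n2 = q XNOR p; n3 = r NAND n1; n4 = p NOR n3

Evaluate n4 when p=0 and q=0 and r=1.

1

n1 = 0 NAND 1 = 1
n3 = 1 NAND 1 = 0
n4 = 0 NOR 0 = 1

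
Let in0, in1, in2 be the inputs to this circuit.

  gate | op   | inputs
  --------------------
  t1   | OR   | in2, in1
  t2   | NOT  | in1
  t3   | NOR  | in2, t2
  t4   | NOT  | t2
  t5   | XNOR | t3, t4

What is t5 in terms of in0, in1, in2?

(in2 NOR NOT in1) XNOR NOT NOT in1

t2 = NOT in1
t3 = in2 NOR t2 = in2 NOR NOT in1
t4 = NOT t2 = NOT NOT in1
t5 = t3 XNOR t4 = (in2 NOR NOT in1) XNOR NOT NOT in1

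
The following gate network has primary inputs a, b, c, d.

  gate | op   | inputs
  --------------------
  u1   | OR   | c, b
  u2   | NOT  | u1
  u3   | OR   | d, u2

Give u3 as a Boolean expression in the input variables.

d OR NOT (c OR b)

u1 = c OR b
u2 = NOT u1 = NOT (c OR b)
u3 = d OR u2 = d OR NOT (c OR b)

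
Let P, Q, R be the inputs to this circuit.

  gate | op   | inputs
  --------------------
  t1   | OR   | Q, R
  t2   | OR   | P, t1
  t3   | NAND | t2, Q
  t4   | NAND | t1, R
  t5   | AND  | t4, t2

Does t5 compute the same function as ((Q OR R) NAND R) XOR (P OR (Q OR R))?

t1 = Q OR R
t2 = P OR t1 = P OR (Q OR R)
t4 = t1 NAND R = (Q OR R) NAND R
t5 = t4 AND t2 = ((Q OR R) NAND R) AND (P OR (Q OR R))
At P=0, Q=0, R=0: circuit gives 0, formula gives 1.

No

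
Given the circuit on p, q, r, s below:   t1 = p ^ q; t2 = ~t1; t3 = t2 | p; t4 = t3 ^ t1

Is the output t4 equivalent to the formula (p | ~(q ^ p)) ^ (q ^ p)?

Yes

t1 = p ^ q
t2 = ~t1 = ~(p ^ q)
t3 = t2 | p = ~(p ^ q) | p
t4 = t3 ^ t1 = (~(p ^ q) | p) ^ (p ^ q)
At p=1, q=0, r=0, s=0: circuit gives 0, formula gives 0.
At p=0, q=0, r=0, s=0: circuit gives 1, formula gives 1.
Agrees on all 16 inputs.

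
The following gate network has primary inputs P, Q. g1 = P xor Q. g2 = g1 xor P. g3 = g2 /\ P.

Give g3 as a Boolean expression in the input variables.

g1 = P xor Q
g2 = g1 xor P = (P xor Q) xor P
g3 = g2 /\ P = ((P xor Q) xor P) /\ P

((P xor Q) xor P) /\ P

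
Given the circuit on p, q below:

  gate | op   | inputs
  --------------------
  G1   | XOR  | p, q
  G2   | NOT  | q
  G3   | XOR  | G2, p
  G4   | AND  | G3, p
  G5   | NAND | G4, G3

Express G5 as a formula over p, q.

((NOT q XOR p) AND p) NAND (NOT q XOR p)

G2 = NOT q
G3 = G2 XOR p = NOT q XOR p
G4 = G3 AND p = (NOT q XOR p) AND p
G5 = G4 NAND G3 = ((NOT q XOR p) AND p) NAND (NOT q XOR p)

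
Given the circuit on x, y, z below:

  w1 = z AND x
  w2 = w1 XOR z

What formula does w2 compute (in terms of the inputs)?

(z AND x) XOR z

w1 = z AND x
w2 = w1 XOR z = (z AND x) XOR z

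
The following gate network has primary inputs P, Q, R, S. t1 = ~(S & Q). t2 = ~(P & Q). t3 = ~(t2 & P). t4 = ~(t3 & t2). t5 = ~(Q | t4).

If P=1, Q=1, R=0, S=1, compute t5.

0

t2 = ~(1 & 1) = 0
t3 = ~(0 & 1) = 1
t4 = ~(1 & 0) = 1
t5 = ~(1 | 1) = 0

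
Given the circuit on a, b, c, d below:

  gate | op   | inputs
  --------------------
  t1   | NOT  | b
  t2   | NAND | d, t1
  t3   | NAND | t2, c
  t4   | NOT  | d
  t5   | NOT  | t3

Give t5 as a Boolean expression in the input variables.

NOT ((d NAND NOT b) NAND c)

t1 = NOT b
t2 = d NAND t1 = d NAND NOT b
t3 = t2 NAND c = (d NAND NOT b) NAND c
t5 = NOT t3 = NOT ((d NAND NOT b) NAND c)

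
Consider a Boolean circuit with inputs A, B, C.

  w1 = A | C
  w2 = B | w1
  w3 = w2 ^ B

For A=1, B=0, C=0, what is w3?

w1 = 1 | 0 = 1
w2 = 0 | 1 = 1
w3 = 1 ^ 0 = 1

1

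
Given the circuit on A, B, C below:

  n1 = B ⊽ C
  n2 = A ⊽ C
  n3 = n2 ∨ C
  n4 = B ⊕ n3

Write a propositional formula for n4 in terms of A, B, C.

B ⊕ ((A ⊽ C) ∨ C)

n2 = A ⊽ C
n3 = n2 ∨ C = (A ⊽ C) ∨ C
n4 = B ⊕ n3 = B ⊕ ((A ⊽ C) ∨ C)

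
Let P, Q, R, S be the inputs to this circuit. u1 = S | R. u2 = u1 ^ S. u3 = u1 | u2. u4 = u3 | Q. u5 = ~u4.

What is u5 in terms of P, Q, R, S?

u1 = S | R
u2 = u1 ^ S = (S | R) ^ S
u3 = u1 | u2 = (S | R) | ((S | R) ^ S)
u4 = u3 | Q = ((S | R) | ((S | R) ^ S)) | Q
u5 = ~u4 = ~(((S | R) | ((S | R) ^ S)) | Q)

~(((S | R) | ((S | R) ^ S)) | Q)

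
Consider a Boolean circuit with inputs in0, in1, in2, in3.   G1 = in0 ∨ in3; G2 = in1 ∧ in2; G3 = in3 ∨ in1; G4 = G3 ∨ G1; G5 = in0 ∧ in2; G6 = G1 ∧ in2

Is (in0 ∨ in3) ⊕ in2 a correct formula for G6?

G1 = in0 ∨ in3
G6 = G1 ∧ in2 = (in0 ∨ in3) ∧ in2
At in0=0, in1=0, in2=0, in3=1: circuit gives 0, formula gives 1.

No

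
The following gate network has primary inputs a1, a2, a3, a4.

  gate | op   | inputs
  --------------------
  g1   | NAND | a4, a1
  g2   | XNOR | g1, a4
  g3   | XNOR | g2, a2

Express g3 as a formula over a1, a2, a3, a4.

((a4 NAND a1) XNOR a4) XNOR a2

g1 = a4 NAND a1
g2 = g1 XNOR a4 = (a4 NAND a1) XNOR a4
g3 = g2 XNOR a2 = ((a4 NAND a1) XNOR a4) XNOR a2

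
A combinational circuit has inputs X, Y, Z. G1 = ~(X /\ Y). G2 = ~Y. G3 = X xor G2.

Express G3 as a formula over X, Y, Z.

X xor ~Y

G2 = ~Y
G3 = X xor G2 = X xor ~Y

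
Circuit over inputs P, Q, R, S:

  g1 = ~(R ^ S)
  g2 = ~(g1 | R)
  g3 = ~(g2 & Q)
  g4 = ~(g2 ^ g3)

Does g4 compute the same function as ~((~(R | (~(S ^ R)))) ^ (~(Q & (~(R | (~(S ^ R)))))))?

g1 = ~(R ^ S)
g2 = ~(g1 | R) = ~((~(R ^ S)) | R)
g3 = ~(g2 & Q) = ~((~((~(R ^ S)) | R)) & Q)
g4 = ~(g2 ^ g3) = ~((~((~(R ^ S)) | R)) ^ (~((~((~(R ^ S)) | R)) & Q)))
At P=0, Q=0, R=0, S=0: circuit gives 0, formula gives 0.
At P=0, Q=0, R=0, S=1: circuit gives 1, formula gives 1.
Agrees on all 16 inputs.

Yes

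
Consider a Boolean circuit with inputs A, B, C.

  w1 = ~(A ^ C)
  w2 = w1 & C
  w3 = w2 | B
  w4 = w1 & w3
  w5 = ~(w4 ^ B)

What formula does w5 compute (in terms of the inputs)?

w1 = ~(A ^ C)
w2 = w1 & C = (~(A ^ C)) & C
w3 = w2 | B = ((~(A ^ C)) & C) | B
w4 = w1 & w3 = (~(A ^ C)) & (((~(A ^ C)) & C) | B)
w5 = ~(w4 ^ B) = ~(((~(A ^ C)) & (((~(A ^ C)) & C) | B)) ^ B)

~(((~(A ^ C)) & (((~(A ^ C)) & C) | B)) ^ B)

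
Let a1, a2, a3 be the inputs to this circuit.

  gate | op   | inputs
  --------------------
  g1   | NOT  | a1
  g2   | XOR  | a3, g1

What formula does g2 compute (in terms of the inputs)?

g1 = NOT a1
g2 = a3 XOR g1 = a3 XOR NOT a1

a3 XOR NOT a1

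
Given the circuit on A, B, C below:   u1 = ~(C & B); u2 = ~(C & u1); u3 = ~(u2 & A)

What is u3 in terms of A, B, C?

~((~(C & (~(C & B)))) & A)

u1 = ~(C & B)
u2 = ~(C & u1) = ~(C & (~(C & B)))
u3 = ~(u2 & A) = ~((~(C & (~(C & B)))) & A)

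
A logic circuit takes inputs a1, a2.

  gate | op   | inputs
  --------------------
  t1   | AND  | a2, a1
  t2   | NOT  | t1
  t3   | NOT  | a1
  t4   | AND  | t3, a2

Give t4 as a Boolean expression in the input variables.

t3 = NOT a1
t4 = t3 AND a2 = NOT a1 AND a2

NOT a1 AND a2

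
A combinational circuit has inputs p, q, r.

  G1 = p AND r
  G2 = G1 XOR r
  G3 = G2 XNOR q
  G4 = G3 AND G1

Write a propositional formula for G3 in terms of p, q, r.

G1 = p AND r
G2 = G1 XOR r = (p AND r) XOR r
G3 = G2 XNOR q = ((p AND r) XOR r) XNOR q

((p AND r) XOR r) XNOR q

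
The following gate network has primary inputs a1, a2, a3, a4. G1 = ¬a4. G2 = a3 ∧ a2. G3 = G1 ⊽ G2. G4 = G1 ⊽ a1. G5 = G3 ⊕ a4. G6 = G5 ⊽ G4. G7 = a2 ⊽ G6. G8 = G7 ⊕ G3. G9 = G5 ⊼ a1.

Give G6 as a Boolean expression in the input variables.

G1 = ¬a4
G2 = a3 ∧ a2
G3 = G1 ⊽ G2 = ¬a4 ⊽ (a3 ∧ a2)
G4 = G1 ⊽ a1 = ¬a4 ⊽ a1
G5 = G3 ⊕ a4 = (¬a4 ⊽ (a3 ∧ a2)) ⊕ a4
G6 = G5 ⊽ G4 = ((¬a4 ⊽ (a3 ∧ a2)) ⊕ a4) ⊽ (¬a4 ⊽ a1)

((¬a4 ⊽ (a3 ∧ a2)) ⊕ a4) ⊽ (¬a4 ⊽ a1)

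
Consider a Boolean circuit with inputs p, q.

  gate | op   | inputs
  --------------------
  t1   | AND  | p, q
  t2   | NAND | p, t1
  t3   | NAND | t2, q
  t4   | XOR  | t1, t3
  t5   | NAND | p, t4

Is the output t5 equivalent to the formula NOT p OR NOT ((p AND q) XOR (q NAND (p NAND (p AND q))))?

t1 = p AND q
t2 = p NAND t1 = p NAND (p AND q)
t3 = t2 NAND q = (p NAND (p AND q)) NAND q
t4 = t1 XOR t3 = (p AND q) XOR ((p NAND (p AND q)) NAND q)
t5 = p NAND t4 = p NAND ((p AND q) XOR ((p NAND (p AND q)) NAND q))
At p=1, q=0: circuit gives 0, formula gives 0.
At p=0, q=0: circuit gives 1, formula gives 1.
Agrees on all 4 inputs.

Yes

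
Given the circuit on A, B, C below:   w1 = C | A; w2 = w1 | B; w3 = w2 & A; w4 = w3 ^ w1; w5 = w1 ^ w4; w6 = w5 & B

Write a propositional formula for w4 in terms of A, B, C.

(((C | A) | B) & A) ^ (C | A)

w1 = C | A
w2 = w1 | B = (C | A) | B
w3 = w2 & A = ((C | A) | B) & A
w4 = w3 ^ w1 = (((C | A) | B) & A) ^ (C | A)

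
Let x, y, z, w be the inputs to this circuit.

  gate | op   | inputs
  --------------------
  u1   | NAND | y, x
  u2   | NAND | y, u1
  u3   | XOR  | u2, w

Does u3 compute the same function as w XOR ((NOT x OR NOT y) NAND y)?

u1 = y NAND x
u2 = y NAND u1 = y NAND (y NAND x)
u3 = u2 XOR w = (y NAND (y NAND x)) XOR w
At x=0, y=0, z=0, w=1: circuit gives 0, formula gives 0.
At x=0, y=0, z=0, w=0: circuit gives 1, formula gives 1.
Agrees on all 16 inputs.

Yes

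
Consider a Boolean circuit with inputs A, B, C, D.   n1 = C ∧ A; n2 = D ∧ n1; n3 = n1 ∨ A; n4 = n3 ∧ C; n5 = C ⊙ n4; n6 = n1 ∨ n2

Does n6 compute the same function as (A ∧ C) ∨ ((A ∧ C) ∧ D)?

n1 = C ∧ A
n2 = D ∧ n1 = D ∧ (C ∧ A)
n6 = n1 ∨ n2 = (C ∧ A) ∨ (D ∧ (C ∧ A))
At A=0, B=0, C=0, D=0: circuit gives 0, formula gives 0.
At A=1, B=0, C=1, D=0: circuit gives 1, formula gives 1.
Agrees on all 16 inputs.

Yes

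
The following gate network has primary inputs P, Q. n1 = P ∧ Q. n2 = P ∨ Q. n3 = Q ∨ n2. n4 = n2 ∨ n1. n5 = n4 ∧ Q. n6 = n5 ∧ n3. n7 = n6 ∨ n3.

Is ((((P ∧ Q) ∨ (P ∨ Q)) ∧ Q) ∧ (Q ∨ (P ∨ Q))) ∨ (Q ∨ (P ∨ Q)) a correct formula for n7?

Yes

n1 = P ∧ Q
n2 = P ∨ Q
n3 = Q ∨ n2 = Q ∨ (P ∨ Q)
n4 = n2 ∨ n1 = (P ∨ Q) ∨ (P ∧ Q)
n5 = n4 ∧ Q = ((P ∨ Q) ∨ (P ∧ Q)) ∧ Q
n6 = n5 ∧ n3 = (((P ∨ Q) ∨ (P ∧ Q)) ∧ Q) ∧ (Q ∨ (P ∨ Q))
n7 = n6 ∨ n3 = ((((P ∨ Q) ∨ (P ∧ Q)) ∧ Q) ∧ (Q ∨ (P ∨ Q))) ∨ (Q ∨ (P ∨ Q))
At P=0, Q=0: circuit gives 0, formula gives 0.
At P=0, Q=1: circuit gives 1, formula gives 1.
Agrees on all 4 inputs.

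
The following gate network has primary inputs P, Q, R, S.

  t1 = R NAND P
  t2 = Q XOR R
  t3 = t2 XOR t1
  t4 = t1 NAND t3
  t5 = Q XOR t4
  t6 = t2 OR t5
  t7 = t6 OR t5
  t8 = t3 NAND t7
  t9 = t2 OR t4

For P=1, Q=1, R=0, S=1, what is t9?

t1 = 0 NAND 1 = 1
t2 = 1 XOR 0 = 1
t3 = 1 XOR 1 = 0
t4 = 1 NAND 0 = 1
t9 = 1 OR 1 = 1

1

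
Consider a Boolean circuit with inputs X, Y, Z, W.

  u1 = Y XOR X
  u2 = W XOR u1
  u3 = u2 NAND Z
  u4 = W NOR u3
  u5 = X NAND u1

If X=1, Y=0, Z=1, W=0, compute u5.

u1 = 0 XOR 1 = 1
u5 = 1 NAND 1 = 0

0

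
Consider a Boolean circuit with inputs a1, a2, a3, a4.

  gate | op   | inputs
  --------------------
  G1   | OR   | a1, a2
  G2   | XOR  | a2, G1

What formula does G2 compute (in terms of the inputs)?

a2 XOR (a1 OR a2)

G1 = a1 OR a2
G2 = a2 XOR G1 = a2 XOR (a1 OR a2)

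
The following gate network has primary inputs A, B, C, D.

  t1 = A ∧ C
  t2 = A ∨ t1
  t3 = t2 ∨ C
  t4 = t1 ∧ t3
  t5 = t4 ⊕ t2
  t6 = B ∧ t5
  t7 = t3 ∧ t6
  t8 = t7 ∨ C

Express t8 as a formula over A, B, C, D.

t1 = A ∧ C
t2 = A ∨ t1 = A ∨ (A ∧ C)
t3 = t2 ∨ C = (A ∨ (A ∧ C)) ∨ C
t4 = t1 ∧ t3 = (A ∧ C) ∧ ((A ∨ (A ∧ C)) ∨ C)
t5 = t4 ⊕ t2 = ((A ∧ C) ∧ ((A ∨ (A ∧ C)) ∨ C)) ⊕ (A ∨ (A ∧ C))
t6 = B ∧ t5 = B ∧ (((A ∧ C) ∧ ((A ∨ (A ∧ C)) ∨ C)) ⊕ (A ∨ (A ∧ C)))
t7 = t3 ∧ t6 = ((A ∨ (A ∧ C)) ∨ C) ∧ (B ∧ (((A ∧ C) ∧ ((A ∨ (A ∧ C)) ∨ C)) ⊕ (A ∨ (A ∧ C))))
t8 = t7 ∨ C = (((A ∨ (A ∧ C)) ∨ C) ∧ (B ∧ (((A ∧ C) ∧ ((A ∨ (A ∧ C)) ∨ C)) ⊕ (A ∨ (A ∧ C))))) ∨ C

(((A ∨ (A ∧ C)) ∨ C) ∧ (B ∧ (((A ∧ C) ∧ ((A ∨ (A ∧ C)) ∨ C)) ⊕ (A ∨ (A ∧ C))))) ∨ C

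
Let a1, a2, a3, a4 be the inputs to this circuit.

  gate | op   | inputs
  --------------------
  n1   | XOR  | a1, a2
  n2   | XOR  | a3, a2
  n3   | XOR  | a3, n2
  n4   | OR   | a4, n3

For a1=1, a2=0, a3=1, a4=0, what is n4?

0

n2 = 1 XOR 0 = 1
n3 = 1 XOR 1 = 0
n4 = 0 OR 0 = 0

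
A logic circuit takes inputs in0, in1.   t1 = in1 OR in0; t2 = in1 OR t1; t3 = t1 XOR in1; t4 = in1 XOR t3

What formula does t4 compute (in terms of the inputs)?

in1 XOR ((in1 OR in0) XOR in1)

t1 = in1 OR in0
t3 = t1 XOR in1 = (in1 OR in0) XOR in1
t4 = in1 XOR t3 = in1 XOR ((in1 OR in0) XOR in1)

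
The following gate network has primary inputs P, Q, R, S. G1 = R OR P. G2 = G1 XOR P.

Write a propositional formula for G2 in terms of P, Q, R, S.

G1 = R OR P
G2 = G1 XOR P = (R OR P) XOR P

(R OR P) XOR P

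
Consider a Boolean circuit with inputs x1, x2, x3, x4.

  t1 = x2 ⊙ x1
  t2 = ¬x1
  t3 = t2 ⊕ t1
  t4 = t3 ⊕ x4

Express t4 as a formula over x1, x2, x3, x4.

(¬x1 ⊕ (x2 ⊙ x1)) ⊕ x4

t1 = x2 ⊙ x1
t2 = ¬x1
t3 = t2 ⊕ t1 = ¬x1 ⊕ (x2 ⊙ x1)
t4 = t3 ⊕ x4 = (¬x1 ⊕ (x2 ⊙ x1)) ⊕ x4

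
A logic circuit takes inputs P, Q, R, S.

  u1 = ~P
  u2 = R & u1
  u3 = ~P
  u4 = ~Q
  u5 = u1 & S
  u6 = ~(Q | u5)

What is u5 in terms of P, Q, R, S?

~P & S

u1 = ~P
u5 = u1 & S = ~P & S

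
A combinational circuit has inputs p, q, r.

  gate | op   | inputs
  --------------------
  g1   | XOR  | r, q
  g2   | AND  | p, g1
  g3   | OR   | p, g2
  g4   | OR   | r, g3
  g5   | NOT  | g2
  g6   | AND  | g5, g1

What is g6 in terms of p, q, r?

NOT (p AND (r XOR q)) AND (r XOR q)

g1 = r XOR q
g2 = p AND g1 = p AND (r XOR q)
g5 = NOT g2 = NOT (p AND (r XOR q))
g6 = g5 AND g1 = NOT (p AND (r XOR q)) AND (r XOR q)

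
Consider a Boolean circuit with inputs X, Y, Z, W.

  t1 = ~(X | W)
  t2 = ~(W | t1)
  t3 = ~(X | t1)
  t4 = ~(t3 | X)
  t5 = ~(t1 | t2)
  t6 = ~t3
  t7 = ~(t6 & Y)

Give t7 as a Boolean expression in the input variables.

t1 = ~(X | W)
t3 = ~(X | t1) = ~(X | (~(X | W)))
t6 = ~t3 = ~(~(X | (~(X | W))))
t7 = ~(t6 & Y) = ~(~(~(X | (~(X | W)))) & Y)

~(~(~(X | (~(X | W)))) & Y)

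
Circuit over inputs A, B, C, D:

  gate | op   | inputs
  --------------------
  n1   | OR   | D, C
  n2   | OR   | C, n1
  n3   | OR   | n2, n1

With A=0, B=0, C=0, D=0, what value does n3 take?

n1 = 0 OR 0 = 0
n2 = 0 OR 0 = 0
n3 = 0 OR 0 = 0

0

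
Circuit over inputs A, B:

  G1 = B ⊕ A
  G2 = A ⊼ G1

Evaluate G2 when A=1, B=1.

1

G1 = 1 ⊕ 1 = 0
G2 = 1 ⊼ 0 = 1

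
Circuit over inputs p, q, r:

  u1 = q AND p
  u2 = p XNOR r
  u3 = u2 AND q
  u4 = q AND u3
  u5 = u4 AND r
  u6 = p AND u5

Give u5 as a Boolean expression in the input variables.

u2 = p XNOR r
u3 = u2 AND q = (p XNOR r) AND q
u4 = q AND u3 = q AND ((p XNOR r) AND q)
u5 = u4 AND r = (q AND ((p XNOR r) AND q)) AND r

(q AND ((p XNOR r) AND q)) AND r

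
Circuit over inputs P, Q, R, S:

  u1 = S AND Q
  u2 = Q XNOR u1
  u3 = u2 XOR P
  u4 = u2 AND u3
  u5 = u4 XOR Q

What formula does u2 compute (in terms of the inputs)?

Q XNOR (S AND Q)

u1 = S AND Q
u2 = Q XNOR u1 = Q XNOR (S AND Q)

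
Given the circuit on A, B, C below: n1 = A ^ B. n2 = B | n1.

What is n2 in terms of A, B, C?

n1 = A ^ B
n2 = B | n1 = B | (A ^ B)

B | (A ^ B)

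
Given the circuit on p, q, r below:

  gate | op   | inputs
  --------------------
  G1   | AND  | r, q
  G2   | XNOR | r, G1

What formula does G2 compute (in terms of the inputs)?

G1 = r AND q
G2 = r XNOR G1 = r XNOR (r AND q)

r XNOR (r AND q)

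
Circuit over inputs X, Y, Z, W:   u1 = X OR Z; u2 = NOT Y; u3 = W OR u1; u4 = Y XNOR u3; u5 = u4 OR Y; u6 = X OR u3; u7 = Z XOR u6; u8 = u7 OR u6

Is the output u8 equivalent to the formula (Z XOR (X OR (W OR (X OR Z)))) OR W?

No

u1 = X OR Z
u3 = W OR u1 = W OR (X OR Z)
u6 = X OR u3 = X OR (W OR (X OR Z))
u7 = Z XOR u6 = Z XOR (X OR (W OR (X OR Z)))
u8 = u7 OR u6 = (Z XOR (X OR (W OR (X OR Z)))) OR (X OR (W OR (X OR Z)))
At X=0, Y=0, Z=1, W=0: circuit gives 1, formula gives 0.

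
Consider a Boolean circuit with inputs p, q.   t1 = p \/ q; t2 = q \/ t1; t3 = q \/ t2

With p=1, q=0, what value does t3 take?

t1 = 1 \/ 0 = 1
t2 = 0 \/ 1 = 1
t3 = 0 \/ 1 = 1

1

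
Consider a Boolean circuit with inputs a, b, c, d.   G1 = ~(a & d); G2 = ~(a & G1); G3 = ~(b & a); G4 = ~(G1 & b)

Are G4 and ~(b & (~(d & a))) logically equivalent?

G1 = ~(a & d)
G4 = ~(G1 & b) = ~((~(a & d)) & b)
At a=0, b=1, c=0, d=0: circuit gives 0, formula gives 0.
At a=0, b=0, c=0, d=0: circuit gives 1, formula gives 1.
Agrees on all 16 inputs.

Yes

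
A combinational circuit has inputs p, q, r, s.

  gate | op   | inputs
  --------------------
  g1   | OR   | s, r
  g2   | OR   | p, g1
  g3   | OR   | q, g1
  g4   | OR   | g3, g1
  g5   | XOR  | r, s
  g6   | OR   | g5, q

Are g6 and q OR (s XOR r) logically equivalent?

Yes

g5 = r XOR s
g6 = g5 OR q = (r XOR s) OR q
At p=0, q=0, r=0, s=0: circuit gives 0, formula gives 0.
At p=0, q=0, r=0, s=1: circuit gives 1, formula gives 1.
Agrees on all 16 inputs.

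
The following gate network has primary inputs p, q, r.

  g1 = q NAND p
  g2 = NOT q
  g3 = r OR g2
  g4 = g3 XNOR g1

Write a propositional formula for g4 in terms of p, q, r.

g1 = q NAND p
g2 = NOT q
g3 = r OR g2 = r OR NOT q
g4 = g3 XNOR g1 = (r OR NOT q) XNOR (q NAND p)

(r OR NOT q) XNOR (q NAND p)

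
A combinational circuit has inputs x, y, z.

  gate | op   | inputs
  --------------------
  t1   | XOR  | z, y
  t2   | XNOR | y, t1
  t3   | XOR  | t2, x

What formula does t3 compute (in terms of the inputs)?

t1 = z XOR y
t2 = y XNOR t1 = y XNOR (z XOR y)
t3 = t2 XOR x = (y XNOR (z XOR y)) XOR x

(y XNOR (z XOR y)) XOR x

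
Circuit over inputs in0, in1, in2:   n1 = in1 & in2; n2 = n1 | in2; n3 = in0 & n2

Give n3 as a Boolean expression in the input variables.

n1 = in1 & in2
n2 = n1 | in2 = (in1 & in2) | in2
n3 = in0 & n2 = in0 & ((in1 & in2) | in2)

in0 & ((in1 & in2) | in2)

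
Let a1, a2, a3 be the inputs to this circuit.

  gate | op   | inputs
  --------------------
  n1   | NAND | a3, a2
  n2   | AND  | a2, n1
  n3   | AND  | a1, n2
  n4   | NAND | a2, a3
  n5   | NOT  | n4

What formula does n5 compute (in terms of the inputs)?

n4 = a2 NAND a3
n5 = NOT n4 = NOT (a2 NAND a3)

NOT (a2 NAND a3)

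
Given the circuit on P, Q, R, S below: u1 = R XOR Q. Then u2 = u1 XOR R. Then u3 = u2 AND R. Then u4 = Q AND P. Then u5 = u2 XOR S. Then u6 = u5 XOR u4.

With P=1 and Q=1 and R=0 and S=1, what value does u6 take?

1

u1 = 0 XOR 1 = 1
u2 = 1 XOR 0 = 1
u4 = 1 AND 1 = 1
u5 = 1 XOR 1 = 0
u6 = 0 XOR 1 = 1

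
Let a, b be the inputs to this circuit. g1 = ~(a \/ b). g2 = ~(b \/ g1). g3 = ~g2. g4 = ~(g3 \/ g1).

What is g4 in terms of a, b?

g1 = ~(a \/ b)
g2 = ~(b \/ g1) = ~(b \/ (~(a \/ b)))
g3 = ~g2 = ~(~(b \/ (~(a \/ b))))
g4 = ~(g3 \/ g1) = ~(~(~(b \/ (~(a \/ b)))) \/ (~(a \/ b)))

~(~(~(b \/ (~(a \/ b)))) \/ (~(a \/ b)))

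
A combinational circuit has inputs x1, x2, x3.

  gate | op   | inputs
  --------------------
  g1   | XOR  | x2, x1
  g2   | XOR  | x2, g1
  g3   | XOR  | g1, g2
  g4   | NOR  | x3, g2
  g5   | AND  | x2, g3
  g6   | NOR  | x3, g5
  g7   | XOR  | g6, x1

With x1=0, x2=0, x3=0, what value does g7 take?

1

g1 = 0 XOR 0 = 0
g2 = 0 XOR 0 = 0
g3 = 0 XOR 0 = 0
g5 = 0 AND 0 = 0
g6 = 0 NOR 0 = 1
g7 = 1 XOR 0 = 1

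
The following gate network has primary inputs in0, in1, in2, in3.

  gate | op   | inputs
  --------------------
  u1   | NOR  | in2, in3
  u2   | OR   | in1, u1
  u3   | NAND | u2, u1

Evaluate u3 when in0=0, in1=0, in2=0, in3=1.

u1 = 0 NOR 1 = 0
u2 = 0 OR 0 = 0
u3 = 0 NAND 0 = 1

1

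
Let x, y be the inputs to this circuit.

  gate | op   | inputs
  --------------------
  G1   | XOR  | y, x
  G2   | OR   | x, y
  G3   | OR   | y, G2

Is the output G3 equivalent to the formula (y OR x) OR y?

G2 = x OR y
G3 = y OR G2 = y OR (x OR y)
At x=0, y=0: circuit gives 0, formula gives 0.
At x=0, y=1: circuit gives 1, formula gives 1.
Agrees on all 4 inputs.

Yes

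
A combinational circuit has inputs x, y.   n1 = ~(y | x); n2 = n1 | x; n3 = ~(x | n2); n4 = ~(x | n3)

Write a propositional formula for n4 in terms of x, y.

~(x | (~(x | ((~(y | x)) | x))))

n1 = ~(y | x)
n2 = n1 | x = (~(y | x)) | x
n3 = ~(x | n2) = ~(x | ((~(y | x)) | x))
n4 = ~(x | n3) = ~(x | (~(x | ((~(y | x)) | x))))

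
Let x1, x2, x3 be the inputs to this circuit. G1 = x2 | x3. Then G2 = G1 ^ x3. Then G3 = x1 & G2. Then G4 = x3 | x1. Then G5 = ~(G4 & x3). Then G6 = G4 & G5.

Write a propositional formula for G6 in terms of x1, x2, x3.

(x3 | x1) & (~((x3 | x1) & x3))

G4 = x3 | x1
G5 = ~(G4 & x3) = ~((x3 | x1) & x3)
G6 = G4 & G5 = (x3 | x1) & (~((x3 | x1) & x3))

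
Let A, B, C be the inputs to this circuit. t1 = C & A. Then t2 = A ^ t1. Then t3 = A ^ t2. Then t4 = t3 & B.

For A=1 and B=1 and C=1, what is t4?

1

t1 = 1 & 1 = 1
t2 = 1 ^ 1 = 0
t3 = 1 ^ 0 = 1
t4 = 1 & 1 = 1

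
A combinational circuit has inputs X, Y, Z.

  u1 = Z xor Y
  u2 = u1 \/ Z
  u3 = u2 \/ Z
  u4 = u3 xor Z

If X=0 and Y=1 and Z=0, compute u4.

1

u1 = 0 xor 1 = 1
u2 = 1 \/ 0 = 1
u3 = 1 \/ 0 = 1
u4 = 1 xor 0 = 1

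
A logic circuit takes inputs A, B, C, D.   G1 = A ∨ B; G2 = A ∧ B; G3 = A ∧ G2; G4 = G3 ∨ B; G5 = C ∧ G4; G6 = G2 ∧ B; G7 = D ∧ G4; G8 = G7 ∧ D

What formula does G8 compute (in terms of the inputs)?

G2 = A ∧ B
G3 = A ∧ G2 = A ∧ (A ∧ B)
G4 = G3 ∨ B = (A ∧ (A ∧ B)) ∨ B
G7 = D ∧ G4 = D ∧ ((A ∧ (A ∧ B)) ∨ B)
G8 = G7 ∧ D = (D ∧ ((A ∧ (A ∧ B)) ∨ B)) ∧ D

(D ∧ ((A ∧ (A ∧ B)) ∨ B)) ∧ D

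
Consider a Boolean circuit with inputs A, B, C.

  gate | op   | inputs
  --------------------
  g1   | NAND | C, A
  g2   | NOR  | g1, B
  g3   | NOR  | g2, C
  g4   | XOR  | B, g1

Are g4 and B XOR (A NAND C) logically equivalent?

Yes

g1 = C NAND A
g4 = B XOR g1 = B XOR (C NAND A)
At A=0, B=1, C=0: circuit gives 0, formula gives 0.
At A=0, B=0, C=0: circuit gives 1, formula gives 1.
Agrees on all 8 inputs.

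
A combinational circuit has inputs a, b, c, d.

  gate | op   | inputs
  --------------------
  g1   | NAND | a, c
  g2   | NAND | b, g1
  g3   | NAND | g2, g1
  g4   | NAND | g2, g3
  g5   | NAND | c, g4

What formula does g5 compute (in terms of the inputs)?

g1 = a NAND c
g2 = b NAND g1 = b NAND (a NAND c)
g3 = g2 NAND g1 = (b NAND (a NAND c)) NAND (a NAND c)
g4 = g2 NAND g3 = (b NAND (a NAND c)) NAND ((b NAND (a NAND c)) NAND (a NAND c))
g5 = c NAND g4 = c NAND ((b NAND (a NAND c)) NAND ((b NAND (a NAND c)) NAND (a NAND c)))

c NAND ((b NAND (a NAND c)) NAND ((b NAND (a NAND c)) NAND (a NAND c)))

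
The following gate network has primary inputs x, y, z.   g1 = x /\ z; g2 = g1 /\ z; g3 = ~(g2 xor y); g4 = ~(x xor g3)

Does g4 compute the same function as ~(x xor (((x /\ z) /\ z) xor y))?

No

g1 = x /\ z
g2 = g1 /\ z = (x /\ z) /\ z
g3 = ~(g2 xor y) = ~(((x /\ z) /\ z) xor y)
g4 = ~(x xor g3) = ~(x xor (~(((x /\ z) /\ z) xor y)))
At x=0, y=0, z=0: circuit gives 0, formula gives 1.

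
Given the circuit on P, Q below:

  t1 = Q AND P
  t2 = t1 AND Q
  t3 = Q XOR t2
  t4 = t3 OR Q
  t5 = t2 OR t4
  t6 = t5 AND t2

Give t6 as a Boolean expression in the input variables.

(((Q AND P) AND Q) OR ((Q XOR ((Q AND P) AND Q)) OR Q)) AND ((Q AND P) AND Q)

t1 = Q AND P
t2 = t1 AND Q = (Q AND P) AND Q
t3 = Q XOR t2 = Q XOR ((Q AND P) AND Q)
t4 = t3 OR Q = (Q XOR ((Q AND P) AND Q)) OR Q
t5 = t2 OR t4 = ((Q AND P) AND Q) OR ((Q XOR ((Q AND P) AND Q)) OR Q)
t6 = t5 AND t2 = (((Q AND P) AND Q) OR ((Q XOR ((Q AND P) AND Q)) OR Q)) AND ((Q AND P) AND Q)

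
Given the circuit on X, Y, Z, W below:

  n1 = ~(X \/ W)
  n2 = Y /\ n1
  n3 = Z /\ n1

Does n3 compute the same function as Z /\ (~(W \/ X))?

Yes

n1 = ~(X \/ W)
n3 = Z /\ n1 = Z /\ (~(X \/ W))
At X=0, Y=0, Z=0, W=0: circuit gives 0, formula gives 0.
At X=0, Y=0, Z=1, W=0: circuit gives 1, formula gives 1.
Agrees on all 16 inputs.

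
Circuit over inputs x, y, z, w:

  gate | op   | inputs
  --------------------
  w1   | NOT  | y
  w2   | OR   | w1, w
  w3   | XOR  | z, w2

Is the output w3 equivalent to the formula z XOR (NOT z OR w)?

w1 = NOT y
w2 = w1 OR w = NOT y OR w
w3 = z XOR w2 = z XOR (NOT y OR w)
At x=0, y=0, z=1, w=0: circuit gives 0, formula gives 1.

No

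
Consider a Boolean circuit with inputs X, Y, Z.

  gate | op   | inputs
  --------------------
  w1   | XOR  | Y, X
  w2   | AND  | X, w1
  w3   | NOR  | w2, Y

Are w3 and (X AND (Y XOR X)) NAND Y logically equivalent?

w1 = Y XOR X
w2 = X AND w1 = X AND (Y XOR X)
w3 = w2 NOR Y = (X AND (Y XOR X)) NOR Y
At X=0, Y=1, Z=0: circuit gives 0, formula gives 1.

No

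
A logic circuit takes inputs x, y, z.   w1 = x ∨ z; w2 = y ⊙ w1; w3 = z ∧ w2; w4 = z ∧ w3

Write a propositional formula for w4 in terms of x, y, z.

w1 = x ∨ z
w2 = y ⊙ w1 = y ⊙ (x ∨ z)
w3 = z ∧ w2 = z ∧ (y ⊙ (x ∨ z))
w4 = z ∧ w3 = z ∧ (z ∧ (y ⊙ (x ∨ z)))

z ∧ (z ∧ (y ⊙ (x ∨ z)))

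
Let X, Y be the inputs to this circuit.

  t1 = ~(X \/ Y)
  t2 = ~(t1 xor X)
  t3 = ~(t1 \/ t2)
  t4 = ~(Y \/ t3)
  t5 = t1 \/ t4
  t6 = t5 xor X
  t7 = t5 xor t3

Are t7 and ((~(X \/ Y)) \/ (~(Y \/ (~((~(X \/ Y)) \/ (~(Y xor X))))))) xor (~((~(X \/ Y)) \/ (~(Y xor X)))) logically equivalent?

t1 = ~(X \/ Y)
t2 = ~(t1 xor X) = ~((~(X \/ Y)) xor X)
t3 = ~(t1 \/ t2) = ~((~(X \/ Y)) \/ (~((~(X \/ Y)) xor X)))
t4 = ~(Y \/ t3) = ~(Y \/ (~((~(X \/ Y)) \/ (~((~(X \/ Y)) xor X)))))
t5 = t1 \/ t4 = (~(X \/ Y)) \/ (~(Y \/ (~((~(X \/ Y)) \/ (~((~(X \/ Y)) xor X))))))
t7 = t5 xor t3 = ((~(X \/ Y)) \/ (~(Y \/ (~((~(X \/ Y)) \/ (~((~(X \/ Y)) xor X))))))) xor (~((~(X \/ Y)) \/ (~((~(X \/ Y)) xor X))))
At X=0, Y=1: circuit gives 0, formula gives 1.

No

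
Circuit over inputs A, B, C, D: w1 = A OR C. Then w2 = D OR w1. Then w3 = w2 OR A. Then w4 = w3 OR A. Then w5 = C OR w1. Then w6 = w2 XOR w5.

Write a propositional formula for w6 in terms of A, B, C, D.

w1 = A OR C
w2 = D OR w1 = D OR (A OR C)
w5 = C OR w1 = C OR (A OR C)
w6 = w2 XOR w5 = (D OR (A OR C)) XOR (C OR (A OR C))

(D OR (A OR C)) XOR (C OR (A OR C))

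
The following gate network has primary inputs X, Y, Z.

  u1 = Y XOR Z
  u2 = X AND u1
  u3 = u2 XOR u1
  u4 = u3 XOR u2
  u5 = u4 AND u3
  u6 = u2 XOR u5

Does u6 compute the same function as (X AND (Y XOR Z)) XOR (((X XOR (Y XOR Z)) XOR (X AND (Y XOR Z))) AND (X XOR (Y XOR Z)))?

u1 = Y XOR Z
u2 = X AND u1 = X AND (Y XOR Z)
u3 = u2 XOR u1 = (X AND (Y XOR Z)) XOR (Y XOR Z)
u4 = u3 XOR u2 = ((X AND (Y XOR Z)) XOR (Y XOR Z)) XOR (X AND (Y XOR Z))
u5 = u4 AND u3 = (((X AND (Y XOR Z)) XOR (Y XOR Z)) XOR (X AND (Y XOR Z))) AND ((X AND (Y XOR Z)) XOR (Y XOR Z))
u6 = u2 XOR u5 = (X AND (Y XOR Z)) XOR ((((X AND (Y XOR Z)) XOR (Y XOR Z)) XOR (X AND (Y XOR Z))) AND ((X AND (Y XOR Z)) XOR (Y XOR Z)))
At X=1, Y=0, Z=0: circuit gives 0, formula gives 1.

No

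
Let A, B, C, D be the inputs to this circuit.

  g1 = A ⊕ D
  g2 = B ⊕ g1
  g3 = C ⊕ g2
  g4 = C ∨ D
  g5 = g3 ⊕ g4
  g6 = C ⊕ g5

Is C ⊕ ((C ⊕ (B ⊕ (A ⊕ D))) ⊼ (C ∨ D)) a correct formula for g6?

g1 = A ⊕ D
g2 = B ⊕ g1 = B ⊕ (A ⊕ D)
g3 = C ⊕ g2 = C ⊕ (B ⊕ (A ⊕ D))
g4 = C ∨ D
g5 = g3 ⊕ g4 = (C ⊕ (B ⊕ (A ⊕ D))) ⊕ (C ∨ D)
g6 = C ⊕ g5 = C ⊕ ((C ⊕ (B ⊕ (A ⊕ D))) ⊕ (C ∨ D))
At A=0, B=0, C=0, D=0: circuit gives 0, formula gives 1.

No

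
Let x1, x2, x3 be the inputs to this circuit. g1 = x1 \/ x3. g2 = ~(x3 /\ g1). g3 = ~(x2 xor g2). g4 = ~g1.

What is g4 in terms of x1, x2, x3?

g1 = x1 \/ x3
g4 = ~g1 = ~(x1 \/ x3)

~(x1 \/ x3)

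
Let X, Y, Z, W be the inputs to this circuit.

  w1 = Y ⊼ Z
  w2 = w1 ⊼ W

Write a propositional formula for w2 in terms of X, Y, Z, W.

w1 = Y ⊼ Z
w2 = w1 ⊼ W = (Y ⊼ Z) ⊼ W

(Y ⊼ Z) ⊼ W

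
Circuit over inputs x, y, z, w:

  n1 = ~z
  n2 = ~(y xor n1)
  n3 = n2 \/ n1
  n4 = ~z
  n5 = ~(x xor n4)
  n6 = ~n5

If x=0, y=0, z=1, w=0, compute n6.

0

n4 = ~1 = 0
n5 = ~(0 xor 0) = 1
n6 = ~1 = 0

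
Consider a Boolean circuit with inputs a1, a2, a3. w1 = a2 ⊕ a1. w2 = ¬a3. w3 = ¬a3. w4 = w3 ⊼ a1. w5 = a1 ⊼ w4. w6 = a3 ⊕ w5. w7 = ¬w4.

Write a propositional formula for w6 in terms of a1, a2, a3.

w3 = ¬a3
w4 = w3 ⊼ a1 = ¬a3 ⊼ a1
w5 = a1 ⊼ w4 = a1 ⊼ (¬a3 ⊼ a1)
w6 = a3 ⊕ w5 = a3 ⊕ (a1 ⊼ (¬a3 ⊼ a1))

a3 ⊕ (a1 ⊼ (¬a3 ⊼ a1))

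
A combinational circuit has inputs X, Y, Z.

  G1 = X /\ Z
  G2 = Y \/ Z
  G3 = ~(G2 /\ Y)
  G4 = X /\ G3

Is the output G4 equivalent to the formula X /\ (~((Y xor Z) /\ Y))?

G2 = Y \/ Z
G3 = ~(G2 /\ Y) = ~((Y \/ Z) /\ Y)
G4 = X /\ G3 = X /\ (~((Y \/ Z) /\ Y))
At X=1, Y=1, Z=1: circuit gives 0, formula gives 1.

No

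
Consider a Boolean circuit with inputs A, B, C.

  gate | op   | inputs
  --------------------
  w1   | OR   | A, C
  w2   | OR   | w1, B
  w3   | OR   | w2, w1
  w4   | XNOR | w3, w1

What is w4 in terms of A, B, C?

(((A OR C) OR B) OR (A OR C)) XNOR (A OR C)

w1 = A OR C
w2 = w1 OR B = (A OR C) OR B
w3 = w2 OR w1 = ((A OR C) OR B) OR (A OR C)
w4 = w3 XNOR w1 = (((A OR C) OR B) OR (A OR C)) XNOR (A OR C)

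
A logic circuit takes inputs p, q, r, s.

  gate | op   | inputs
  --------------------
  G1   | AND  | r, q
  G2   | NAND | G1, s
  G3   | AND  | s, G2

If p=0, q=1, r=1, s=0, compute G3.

0

G1 = 1 AND 1 = 1
G2 = 1 NAND 0 = 1
G3 = 0 AND 1 = 0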